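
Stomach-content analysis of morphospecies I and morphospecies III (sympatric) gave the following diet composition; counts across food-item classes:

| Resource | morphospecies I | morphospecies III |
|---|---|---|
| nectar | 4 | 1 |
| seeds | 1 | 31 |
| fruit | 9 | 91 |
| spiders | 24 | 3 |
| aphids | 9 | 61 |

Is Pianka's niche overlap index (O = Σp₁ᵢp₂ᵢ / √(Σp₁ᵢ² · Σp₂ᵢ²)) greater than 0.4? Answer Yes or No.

Proportions for morphospecies I (n=47): 4/47=0.0851, 1/47=0.0213, 9/47=0.1915, 24/47=0.5106, 9/47=0.1915
Proportions for morphospecies III (n=187): 1/187=0.0053, 31/187=0.1658, 91/187=0.4866, 3/187=0.0160, 61/187=0.3262
Σ p₁ᵢp₂ᵢ = 0.000451 + 0.003532 + 0.093184 + 0.008170 + 0.062467 = 0.167804
Σp_1ᵢ² = 0.0851² + 0.0213² + 0.1915² + 0.5106² + 0.1915² = 0.007242 + 0.000454 + 0.036672 + 0.260712 + 0.036672 = 0.341752
Σp_2ᵢ² = 0.0053² + 0.1658² + 0.4866² + 0.0160² + 0.3262² = 0.000028 + 0.027490 + 0.236780 + 0.000256 + 0.106406 = 0.370960
O = 0.167804 / √(0.341752 × 0.370960) = 0.167804 / 0.3560566 = 0.4713
O = 0.4713 > 0.4 → Yes.

Yes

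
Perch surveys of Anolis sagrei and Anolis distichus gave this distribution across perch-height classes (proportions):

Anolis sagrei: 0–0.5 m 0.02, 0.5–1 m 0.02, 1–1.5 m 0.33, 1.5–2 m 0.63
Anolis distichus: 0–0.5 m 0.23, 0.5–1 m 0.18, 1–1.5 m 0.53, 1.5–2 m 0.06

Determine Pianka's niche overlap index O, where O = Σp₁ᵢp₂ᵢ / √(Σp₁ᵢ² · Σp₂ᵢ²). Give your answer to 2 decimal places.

0.51

Σ p₁ᵢp₂ᵢ = 0.0046 + 0.0036 + 0.1749 + 0.0378 = 0.2209
Σp_1ᵢ² = 0.02² + 0.02² + 0.33² + 0.63² = 0.0004 + 0.0004 + 0.1089 + 0.3969 = 0.5066
Σp_2ᵢ² = 0.23² + 0.18² + 0.53² + 0.06² = 0.0529 + 0.0324 + 0.2809 + 0.0036 = 0.3698
O = 0.2209 / √(0.5066 × 0.3698) = 0.2209 / 0.43283 = 0.5104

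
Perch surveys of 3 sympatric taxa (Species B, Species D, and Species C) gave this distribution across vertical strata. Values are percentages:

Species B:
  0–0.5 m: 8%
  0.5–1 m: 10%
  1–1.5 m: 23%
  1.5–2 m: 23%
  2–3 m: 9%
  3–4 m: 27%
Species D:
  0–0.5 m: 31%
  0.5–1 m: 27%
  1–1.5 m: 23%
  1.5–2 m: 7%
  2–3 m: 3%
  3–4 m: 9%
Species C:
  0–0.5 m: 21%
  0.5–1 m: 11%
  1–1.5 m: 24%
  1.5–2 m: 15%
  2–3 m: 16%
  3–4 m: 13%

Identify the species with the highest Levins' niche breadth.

Species C

Convert percentages to proportions (divide by 100).
Σp_Bᵢ² = 0.08² + 0.10² + 0.23² + 0.23² + 0.09² + 0.27² = 0.0064 + 0.0100 + 0.0529 + 0.0529 + 0.0081 + 0.0729 = 0.2032
B_B = 1 / 0.2032 = 4.9213
Σp_Dᵢ² = 0.31² + 0.27² + 0.23² + 0.07² + 0.03² + 0.09² = 0.0961 + 0.0729 + 0.0529 + 0.0049 + 0.0009 + 0.0081 = 0.2358
B_D = 1 / 0.2358 = 4.2409
Σp_Cᵢ² = 0.21² + 0.11² + 0.24² + 0.15² + 0.16² + 0.13² = 0.0441 + 0.0121 + 0.0576 + 0.0225 + 0.0256 + 0.0169 = 0.1788
B_C = 1 / 0.1788 = 5.5928
Highest B → broadest niche (most generalist): Species C (B = 5.59).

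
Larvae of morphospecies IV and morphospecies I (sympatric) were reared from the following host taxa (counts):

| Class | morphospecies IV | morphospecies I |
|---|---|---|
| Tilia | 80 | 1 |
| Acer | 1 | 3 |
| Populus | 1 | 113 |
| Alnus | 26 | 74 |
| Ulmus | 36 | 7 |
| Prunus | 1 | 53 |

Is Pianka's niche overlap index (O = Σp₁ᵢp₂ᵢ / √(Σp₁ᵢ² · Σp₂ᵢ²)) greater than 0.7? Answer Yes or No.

No

Proportions for morphospecies IV (n=145): 80/145=0.5517, 1/145=0.0069, 1/145=0.0069, 26/145=0.1793, 36/145=0.2483, 1/145=0.0069
Proportions for morphospecies I (n=251): 1/251=0.0040, 3/251=0.0120, 113/251=0.4502, 74/251=0.2948, 7/251=0.0279, 53/251=0.2112
Σ p₁ᵢp₂ᵢ = 0.002207 + 0.000083 + 0.003106 + 0.052858 + 0.006928 + 0.001457 = 0.066639
Σp_1ᵢ² = 0.5517² + 0.0069² + 0.0069² + 0.1793² + 0.2483² + 0.0069² = 0.304373 + 0.000048 + 0.000048 + 0.032148 + 0.061653 + 0.000048 = 0.398318
Σp_2ᵢ² = 0.0040² + 0.0120² + 0.4502² + 0.2948² + 0.0279² + 0.2112² = 0.000016 + 0.000144 + 0.202680 + 0.086907 + 0.000778 + 0.044605 = 0.335130
O = 0.066639 / √(0.398318 × 0.335130) = 0.066639 / 0.3653605 = 0.1824
O = 0.1824 < 0.7 → No.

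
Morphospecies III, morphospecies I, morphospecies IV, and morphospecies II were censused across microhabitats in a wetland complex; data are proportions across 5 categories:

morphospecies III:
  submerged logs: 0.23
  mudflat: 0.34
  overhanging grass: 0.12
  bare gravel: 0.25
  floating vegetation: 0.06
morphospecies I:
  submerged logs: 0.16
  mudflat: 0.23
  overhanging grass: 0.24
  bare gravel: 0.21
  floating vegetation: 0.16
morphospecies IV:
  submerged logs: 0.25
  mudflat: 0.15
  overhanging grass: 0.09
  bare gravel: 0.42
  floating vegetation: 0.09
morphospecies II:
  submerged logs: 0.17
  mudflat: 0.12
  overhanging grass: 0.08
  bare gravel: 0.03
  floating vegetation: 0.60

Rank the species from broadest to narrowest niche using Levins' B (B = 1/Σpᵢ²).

morphospecies I > morphospecies III > morphospecies IV > morphospecies II

Σp_IIIᵢ² = 0.23² + 0.34² + 0.12² + 0.25² + 0.06² = 0.0529 + 0.1156 + 0.0144 + 0.0625 + 0.0036 = 0.2490
B_III = 1 / 0.2490 = 4.0161
Σp_Iᵢ² = 0.16² + 0.23² + 0.24² + 0.21² + 0.16² = 0.0256 + 0.0529 + 0.0576 + 0.0441 + 0.0256 = 0.2058
B_I = 1 / 0.2058 = 4.8591
Σp_IVᵢ² = 0.25² + 0.15² + 0.09² + 0.42² + 0.09² = 0.0625 + 0.0225 + 0.0081 + 0.1764 + 0.0081 = 0.2776
B_IV = 1 / 0.2776 = 3.6023
Σp_IIᵢ² = 0.17² + 0.12² + 0.08² + 0.03² + 0.60² = 0.0289 + 0.0144 + 0.0064 + 0.0009 + 0.3600 = 0.4106
B_II = 1 / 0.4106 = 2.4355
Ranking by B (broadest → narrowest): morphospecies I (4.86) > morphospecies III (4.02) > morphospecies IV (3.60) > morphospecies II (2.44)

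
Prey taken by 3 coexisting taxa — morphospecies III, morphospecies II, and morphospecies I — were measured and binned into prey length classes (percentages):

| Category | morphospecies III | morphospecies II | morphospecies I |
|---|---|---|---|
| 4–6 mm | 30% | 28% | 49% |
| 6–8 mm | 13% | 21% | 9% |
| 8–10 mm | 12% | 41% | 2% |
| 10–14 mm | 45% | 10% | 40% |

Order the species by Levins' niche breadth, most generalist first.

morphospecies II > morphospecies III > morphospecies I

Convert percentages to proportions (divide by 100).
Σp_IIIᵢ² = 0.30² + 0.13² + 0.12² + 0.45² = 0.0900 + 0.0169 + 0.0144 + 0.2025 = 0.3238
B_III = 1 / 0.3238 = 3.0883
Σp_IIᵢ² = 0.28² + 0.21² + 0.41² + 0.10² = 0.0784 + 0.0441 + 0.1681 + 0.0100 = 0.3006
B_II = 1 / 0.3006 = 3.3267
Σp_Iᵢ² = 0.49² + 0.09² + 0.02² + 0.40² = 0.2401 + 0.0081 + 0.0004 + 0.1600 = 0.4086
B_I = 1 / 0.4086 = 2.4474
Ranking by B (broadest → narrowest): morphospecies II (3.33) > morphospecies III (3.09) > morphospecies I (2.45)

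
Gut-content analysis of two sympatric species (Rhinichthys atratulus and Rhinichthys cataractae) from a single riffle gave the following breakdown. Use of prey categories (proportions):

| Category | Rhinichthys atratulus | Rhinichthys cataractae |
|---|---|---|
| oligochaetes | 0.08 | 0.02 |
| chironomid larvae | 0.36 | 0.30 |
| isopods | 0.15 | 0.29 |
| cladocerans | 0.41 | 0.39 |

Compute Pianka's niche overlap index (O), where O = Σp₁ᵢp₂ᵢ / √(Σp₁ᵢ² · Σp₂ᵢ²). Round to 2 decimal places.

Σ p₁ᵢp₂ᵢ = 0.0016 + 0.1080 + 0.0435 + 0.1599 = 0.3130
Σp_1ᵢ² = 0.08² + 0.36² + 0.15² + 0.41² = 0.0064 + 0.1296 + 0.0225 + 0.1681 = 0.3266
Σp_2ᵢ² = 0.02² + 0.30² + 0.29² + 0.39² = 0.0004 + 0.0900 + 0.0841 + 0.1521 = 0.3266
O = 0.3130 / √(0.3266 × 0.3266) = 0.3130 / 0.32660 = 0.9584

0.96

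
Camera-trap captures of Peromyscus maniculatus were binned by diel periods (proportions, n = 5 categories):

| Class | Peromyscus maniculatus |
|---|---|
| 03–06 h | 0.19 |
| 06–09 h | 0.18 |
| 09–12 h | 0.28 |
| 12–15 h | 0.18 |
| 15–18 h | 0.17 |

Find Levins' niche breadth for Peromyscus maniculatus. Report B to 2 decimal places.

Σpᵢ² = 0.19² + 0.18² + 0.28² + 0.18² + 0.17² = 0.0361 + 0.0324 + 0.0784 + 0.0324 + 0.0289 = 0.2082
B = 1 / 0.2082 = 4.8031

4.80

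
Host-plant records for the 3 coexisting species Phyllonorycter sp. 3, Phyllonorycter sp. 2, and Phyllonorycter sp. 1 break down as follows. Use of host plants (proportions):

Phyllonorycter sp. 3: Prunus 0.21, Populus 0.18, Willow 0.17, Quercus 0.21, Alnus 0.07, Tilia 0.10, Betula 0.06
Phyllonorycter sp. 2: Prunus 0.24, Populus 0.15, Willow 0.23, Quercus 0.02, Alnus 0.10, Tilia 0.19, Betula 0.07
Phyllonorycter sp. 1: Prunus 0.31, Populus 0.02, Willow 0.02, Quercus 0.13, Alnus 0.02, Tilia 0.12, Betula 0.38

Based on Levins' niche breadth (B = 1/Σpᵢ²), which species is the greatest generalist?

Phyllonorycter sp. 3

Σp_3ᵢ² = 0.21² + 0.18² + 0.17² + 0.21² + 0.07² + 0.10² + 0.06² = 0.0441 + 0.0324 + 0.0289 + 0.0441 + 0.0049 + 0.0100 + 0.0036 = 0.1680
B_3 = 1 / 0.1680 = 5.9524
Σp_2ᵢ² = 0.24² + 0.15² + 0.23² + 0.02² + 0.10² + 0.19² + 0.07² = 0.0576 + 0.0225 + 0.0529 + 0.0004 + 0.0100 + 0.0361 + 0.0049 = 0.1844
B_2 = 1 / 0.1844 = 5.4230
Σp_1ᵢ² = 0.31² + 0.02² + 0.02² + 0.13² + 0.02² + 0.12² + 0.38² = 0.0961 + 0.0004 + 0.0004 + 0.0169 + 0.0004 + 0.0144 + 0.1444 = 0.2730
B_1 = 1 / 0.2730 = 3.6630
Highest B → broadest niche (most generalist): Phyllonorycter sp. 3 (B = 5.95).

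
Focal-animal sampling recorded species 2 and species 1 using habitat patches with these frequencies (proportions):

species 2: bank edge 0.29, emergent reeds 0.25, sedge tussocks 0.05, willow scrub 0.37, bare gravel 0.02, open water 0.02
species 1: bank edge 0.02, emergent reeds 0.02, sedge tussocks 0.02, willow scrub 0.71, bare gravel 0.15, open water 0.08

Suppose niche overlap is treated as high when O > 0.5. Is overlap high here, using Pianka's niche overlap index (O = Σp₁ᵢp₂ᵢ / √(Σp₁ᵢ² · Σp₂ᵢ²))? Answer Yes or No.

Yes

Σ p₁ᵢp₂ᵢ = 0.0058 + 0.0050 + 0.0010 + 0.2627 + 0.0030 + 0.0016 = 0.2791
Σp_1ᵢ² = 0.29² + 0.25² + 0.05² + 0.37² + 0.02² + 0.02² = 0.0841 + 0.0625 + 0.0025 + 0.1369 + 0.0004 + 0.0004 = 0.2868
Σp_2ᵢ² = 0.02² + 0.02² + 0.02² + 0.71² + 0.15² + 0.08² = 0.0004 + 0.0004 + 0.0004 + 0.5041 + 0.0225 + 0.0064 = 0.5342
O = 0.2791 / √(0.2868 × 0.5342) = 0.2791 / 0.39142 = 0.7130
O = 0.7130 > 0.5 → Yes.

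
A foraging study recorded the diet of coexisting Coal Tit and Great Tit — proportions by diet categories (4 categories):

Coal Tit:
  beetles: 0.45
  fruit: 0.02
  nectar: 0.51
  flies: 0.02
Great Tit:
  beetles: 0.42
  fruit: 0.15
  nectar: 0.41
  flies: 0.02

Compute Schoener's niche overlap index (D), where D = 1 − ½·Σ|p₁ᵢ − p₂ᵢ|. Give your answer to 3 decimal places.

Σ|p₁ᵢ − p₂ᵢ| = 0.03 + 0.13 + 0.10 + 0.00 = 0.26
D = 1 − ½ × 0.26 = 1 − 0.130 = 0.87000

0.870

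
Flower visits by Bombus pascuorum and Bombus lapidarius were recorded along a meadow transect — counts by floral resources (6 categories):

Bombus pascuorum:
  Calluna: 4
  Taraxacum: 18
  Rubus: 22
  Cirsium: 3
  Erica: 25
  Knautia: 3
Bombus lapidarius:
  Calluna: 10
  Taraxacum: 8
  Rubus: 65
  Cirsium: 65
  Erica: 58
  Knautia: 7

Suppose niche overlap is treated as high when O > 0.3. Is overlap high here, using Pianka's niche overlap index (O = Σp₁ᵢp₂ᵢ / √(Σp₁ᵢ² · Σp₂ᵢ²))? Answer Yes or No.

Yes

Proportions for Bombus pascuorum (n=75): 4/75=0.0533, 18/75=0.2400, 22/75=0.2933, 3/75=0.0400, 25/75=0.3333, 3/75=0.0400
Proportions for Bombus lapidarius (n=213): 10/213=0.0469, 8/213=0.0376, 65/213=0.3052, 65/213=0.3052, 58/213=0.2723, 7/213=0.0329
Σ p₁ᵢp₂ᵢ = 0.002500 + 0.009024 + 0.089515 + 0.012208 + 0.090758 + 0.001316 = 0.205321
Σp_1ᵢ² = 0.0533² + 0.2400² + 0.2933² + 0.0400² + 0.3333² + 0.0400² = 0.002841 + 0.057600 + 0.086025 + 0.001600 + 0.111089 + 0.001600 = 0.260755
Σp_2ᵢ² = 0.0469² + 0.0376² + 0.3052² + 0.3052² + 0.2723² + 0.0329² = 0.002200 + 0.001414 + 0.093147 + 0.093147 + 0.074147 + 0.001082 = 0.265137
O = 0.205321 / √(0.260755 × 0.265137) = 0.205321 / 0.2629369 = 0.7809
O = 0.7809 > 0.3 → Yes.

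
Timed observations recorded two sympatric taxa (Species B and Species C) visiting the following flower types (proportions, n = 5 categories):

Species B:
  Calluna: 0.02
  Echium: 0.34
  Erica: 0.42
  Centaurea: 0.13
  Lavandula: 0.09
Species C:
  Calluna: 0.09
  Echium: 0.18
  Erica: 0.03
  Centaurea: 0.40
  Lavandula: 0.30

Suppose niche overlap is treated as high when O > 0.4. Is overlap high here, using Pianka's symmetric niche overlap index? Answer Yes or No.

Σ p₁ᵢp₂ᵢ = 0.0018 + 0.0612 + 0.0126 + 0.0520 + 0.0270 = 0.1546
Σp_1ᵢ² = 0.02² + 0.34² + 0.42² + 0.13² + 0.09² = 0.0004 + 0.1156 + 0.1764 + 0.0169 + 0.0081 = 0.3174
Σp_2ᵢ² = 0.09² + 0.18² + 0.03² + 0.40² + 0.30² = 0.0081 + 0.0324 + 0.0009 + 0.1600 + 0.0900 = 0.2914
O = 0.1546 / √(0.3174 × 0.2914) = 0.1546 / 0.30412 = 0.5084
O = 0.5084 > 0.4 → Yes.

Yes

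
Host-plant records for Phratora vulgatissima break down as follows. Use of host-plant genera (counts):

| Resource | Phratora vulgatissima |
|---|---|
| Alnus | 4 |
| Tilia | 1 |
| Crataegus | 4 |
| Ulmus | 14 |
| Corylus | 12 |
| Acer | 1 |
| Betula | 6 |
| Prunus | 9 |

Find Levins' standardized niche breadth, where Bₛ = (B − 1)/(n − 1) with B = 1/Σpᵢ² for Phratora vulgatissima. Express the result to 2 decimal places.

Proportions for Phratora vulgatissima (n=51): 4/51=0.0784, 1/51=0.0196, 4/51=0.0784, 14/51=0.2745, 12/51=0.2353, 1/51=0.0196, 6/51=0.1176, 9/51=0.1765
Σpᵢ² = 0.0784² + 0.0196² + 0.0784² + 0.2745² + 0.2353² + 0.0196² + 0.1176² + 0.1765² = 0.006147 + 0.000384 + 0.006147 + 0.075350 + 0.055366 + 0.000384 + 0.013830 + 0.031152 = 0.188760
B = 1 / 0.188760 = 5.2977
Bₛ = (B − 1)/(n − 1) = (5.2977 − 1)/(8 − 1) = 4.2977/7 = 0.6140

0.61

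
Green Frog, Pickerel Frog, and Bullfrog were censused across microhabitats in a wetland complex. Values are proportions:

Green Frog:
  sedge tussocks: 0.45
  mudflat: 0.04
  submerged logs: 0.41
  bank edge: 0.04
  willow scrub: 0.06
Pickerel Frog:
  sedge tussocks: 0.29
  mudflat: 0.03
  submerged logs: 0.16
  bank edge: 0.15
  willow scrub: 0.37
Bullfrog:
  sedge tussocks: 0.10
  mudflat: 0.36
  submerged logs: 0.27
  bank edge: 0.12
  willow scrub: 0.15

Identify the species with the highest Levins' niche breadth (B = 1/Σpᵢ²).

Σp_Greeᵢ² = 0.45² + 0.04² + 0.41² + 0.04² + 0.06² = 0.2025 + 0.0016 + 0.1681 + 0.0016 + 0.0036 = 0.3774
B_Gree = 1 / 0.3774 = 2.6497
Σp_Pickᵢ² = 0.29² + 0.03² + 0.16² + 0.15² + 0.37² = 0.0841 + 0.0009 + 0.0256 + 0.0225 + 0.1369 = 0.2700
B_Pick = 1 / 0.2700 = 3.7037
Σp_Bullᵢ² = 0.10² + 0.36² + 0.27² + 0.12² + 0.15² = 0.0100 + 0.1296 + 0.0729 + 0.0144 + 0.0225 = 0.2494
B_Bull = 1 / 0.2494 = 4.0096
Highest B → broadest niche (most generalist): Bullfrog (B = 4.01).

Bullfrog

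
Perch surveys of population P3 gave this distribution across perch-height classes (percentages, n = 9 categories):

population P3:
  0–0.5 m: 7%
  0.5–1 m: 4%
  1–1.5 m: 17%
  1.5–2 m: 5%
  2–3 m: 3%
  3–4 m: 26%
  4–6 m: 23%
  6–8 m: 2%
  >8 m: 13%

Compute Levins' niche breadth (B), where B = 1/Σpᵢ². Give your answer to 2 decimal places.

Convert percentages to proportions (divide by 100).
Σpᵢ² = 0.07² + 0.04² + 0.17² + 0.05² + 0.03² + 0.26² + 0.23² + 0.02² + 0.13² = 0.0049 + 0.0016 + 0.0289 + 0.0025 + 0.0009 + 0.0676 + 0.0529 + 0.0004 + 0.0169 = 0.1766
B = 1 / 0.1766 = 5.6625

5.66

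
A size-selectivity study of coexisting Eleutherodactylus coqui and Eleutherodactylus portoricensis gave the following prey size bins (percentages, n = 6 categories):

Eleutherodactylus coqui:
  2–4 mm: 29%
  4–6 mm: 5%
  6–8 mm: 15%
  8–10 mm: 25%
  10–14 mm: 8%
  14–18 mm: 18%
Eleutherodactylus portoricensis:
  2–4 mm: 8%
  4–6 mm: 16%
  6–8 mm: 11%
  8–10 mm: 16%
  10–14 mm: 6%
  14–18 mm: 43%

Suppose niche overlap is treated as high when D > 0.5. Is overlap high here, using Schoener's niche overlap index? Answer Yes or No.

Yes

Convert percentages to proportions (divide by 100).
Σ|p₁ᵢ − p₂ᵢ| = 0.21 + 0.11 + 0.04 + 0.09 + 0.02 + 0.25 = 0.72
D = 1 − ½ × 0.72 = 1 − 0.360 = 0.6400
D = 0.6400 > 0.5 → Yes.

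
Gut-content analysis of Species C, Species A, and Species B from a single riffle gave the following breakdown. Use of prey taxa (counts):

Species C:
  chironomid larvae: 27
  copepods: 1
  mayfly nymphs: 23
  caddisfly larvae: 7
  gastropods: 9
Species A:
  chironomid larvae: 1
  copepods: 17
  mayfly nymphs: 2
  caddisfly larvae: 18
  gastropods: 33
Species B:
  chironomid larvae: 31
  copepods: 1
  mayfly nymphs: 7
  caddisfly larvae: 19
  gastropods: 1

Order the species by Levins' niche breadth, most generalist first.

Proportions for Species C (n=67): 27/67=0.4030, 1/67=0.0149, 23/67=0.3433, 7/67=0.1045, 9/67=0.1343
Proportions for Species A (n=71): 1/71=0.0141, 17/71=0.2394, 2/71=0.0282, 18/71=0.2535, 33/71=0.4648
Proportions for Species B (n=59): 31/59=0.5254, 1/59=0.0169, 7/59=0.1186, 19/59=0.3220, 1/59=0.0169
Σp_Cᵢ² = 0.4030² + 0.0149² + 0.3433² + 0.1045² + 0.1343² = 0.162409 + 0.000222 + 0.117855 + 0.010920 + 0.018036 = 0.309442
B_C = 1 / 0.309442 = 3.2316
Σp_Aᵢ² = 0.0141² + 0.2394² + 0.0282² + 0.2535² + 0.4648² = 0.000199 + 0.057312 + 0.000795 + 0.064262 + 0.216039 = 0.338607
B_A = 1 / 0.338607 = 2.9533
Σp_Bᵢ² = 0.5254² + 0.0169² + 0.1186² + 0.3220² + 0.0169² = 0.276045 + 0.000286 + 0.014066 + 0.103684 + 0.000286 = 0.394367
B_B = 1 / 0.394367 = 2.5357
Ranking by B (broadest → narrowest): Species C (3.23) > Species A (2.95) > Species B (2.54)

Species C > Species A > Species B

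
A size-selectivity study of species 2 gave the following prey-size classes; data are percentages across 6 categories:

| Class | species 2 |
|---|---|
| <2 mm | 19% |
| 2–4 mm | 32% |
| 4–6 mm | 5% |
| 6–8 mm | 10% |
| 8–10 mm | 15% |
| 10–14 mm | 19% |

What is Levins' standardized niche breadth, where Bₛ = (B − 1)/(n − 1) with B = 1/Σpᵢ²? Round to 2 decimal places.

0.75

Convert percentages to proportions (divide by 100).
Σpᵢ² = 0.19² + 0.32² + 0.05² + 0.10² + 0.15² + 0.19² = 0.0361 + 0.1024 + 0.0025 + 0.0100 + 0.0225 + 0.0361 = 0.2096
B = 1 / 0.2096 = 4.7710
Bₛ = (B − 1)/(n − 1) = (4.7710 − 1)/(6 − 1) = 3.7710/5 = 0.7542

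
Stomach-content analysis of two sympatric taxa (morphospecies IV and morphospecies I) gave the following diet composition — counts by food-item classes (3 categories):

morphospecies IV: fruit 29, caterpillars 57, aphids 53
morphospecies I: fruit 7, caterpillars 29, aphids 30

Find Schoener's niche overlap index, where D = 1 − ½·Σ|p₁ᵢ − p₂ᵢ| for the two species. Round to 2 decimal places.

0.90

Proportions for morphospecies IV (n=139): 29/139=0.2086, 57/139=0.4101, 53/139=0.3813
Proportions for morphospecies I (n=66): 7/66=0.1061, 29/66=0.4394, 30/66=0.4545
Σ|p₁ᵢ − p₂ᵢ| = 0.1025 + 0.0293 + 0.0732 = 0.2050
D = 1 − ½ × 0.2050 = 1 − 0.10250 = 0.89750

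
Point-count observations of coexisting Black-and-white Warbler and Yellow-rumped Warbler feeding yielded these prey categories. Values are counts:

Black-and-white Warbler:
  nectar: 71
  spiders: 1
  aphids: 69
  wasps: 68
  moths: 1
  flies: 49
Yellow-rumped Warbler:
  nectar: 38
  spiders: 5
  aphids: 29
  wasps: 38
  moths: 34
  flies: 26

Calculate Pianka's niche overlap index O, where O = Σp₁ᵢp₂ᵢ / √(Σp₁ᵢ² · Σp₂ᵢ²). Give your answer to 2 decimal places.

Proportions for Black-and-white Warbler (n=259): 71/259=0.2741, 1/259=0.0039, 69/259=0.2664, 68/259=0.2625, 1/259=0.0039, 49/259=0.1892
Proportions for Yellow-rumped Warbler (n=170): 38/170=0.2235, 5/170=0.0294, 29/170=0.1706, 38/170=0.2235, 34/170=0.2000, 26/170=0.1529
Σ p₁ᵢp₂ᵢ = 0.061261 + 0.000115 + 0.045448 + 0.058669 + 0.000780 + 0.028929 = 0.195202
Σp_1ᵢ² = 0.2741² + 0.0039² + 0.2664² + 0.2625² + 0.0039² + 0.1892² = 0.075131 + 0.000015 + 0.070969 + 0.068906 + 0.000015 + 0.035797 = 0.250833
Σp_2ᵢ² = 0.2235² + 0.0294² + 0.1706² + 0.2235² + 0.2000² + 0.1529² = 0.049952 + 0.000864 + 0.029104 + 0.049952 + 0.040000 + 0.023378 = 0.193250
O = 0.195202 / √(0.250833 × 0.193250) = 0.195202 / 0.2201669 = 0.8866

0.89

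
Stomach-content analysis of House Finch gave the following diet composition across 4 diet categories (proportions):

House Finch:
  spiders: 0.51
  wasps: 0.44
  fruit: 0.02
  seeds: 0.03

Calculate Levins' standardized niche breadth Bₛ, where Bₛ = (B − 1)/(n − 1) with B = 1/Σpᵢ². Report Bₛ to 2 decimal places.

Σpᵢ² = 0.51² + 0.44² + 0.02² + 0.03² = 0.2601 + 0.1936 + 0.0004 + 0.0009 = 0.4550
B = 1 / 0.4550 = 2.1978
Bₛ = (B − 1)/(n − 1) = (2.1978 − 1)/(4 − 1) = 1.1978/3 = 0.3993

0.40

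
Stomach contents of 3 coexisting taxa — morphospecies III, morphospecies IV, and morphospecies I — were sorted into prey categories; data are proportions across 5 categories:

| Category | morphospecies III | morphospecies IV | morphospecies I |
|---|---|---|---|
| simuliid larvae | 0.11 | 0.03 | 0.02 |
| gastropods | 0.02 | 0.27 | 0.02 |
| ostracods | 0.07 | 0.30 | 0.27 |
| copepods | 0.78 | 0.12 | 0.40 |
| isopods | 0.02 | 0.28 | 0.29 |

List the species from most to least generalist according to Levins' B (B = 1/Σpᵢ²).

Σp_IIIᵢ² = 0.11² + 0.02² + 0.07² + 0.78² + 0.02² = 0.0121 + 0.0004 + 0.0049 + 0.6084 + 0.0004 = 0.6262
B_III = 1 / 0.6262 = 1.5969
Σp_IVᵢ² = 0.03² + 0.27² + 0.30² + 0.12² + 0.28² = 0.0009 + 0.0729 + 0.0900 + 0.0144 + 0.0784 = 0.2566
B_IV = 1 / 0.2566 = 3.8971
Σp_Iᵢ² = 0.02² + 0.02² + 0.27² + 0.40² + 0.29² = 0.0004 + 0.0004 + 0.0729 + 0.1600 + 0.0841 = 0.3178
B_I = 1 / 0.3178 = 3.1466
Ranking by B (broadest → narrowest): morphospecies IV (3.90) > morphospecies I (3.15) > morphospecies III (1.60)

morphospecies IV > morphospecies I > morphospecies III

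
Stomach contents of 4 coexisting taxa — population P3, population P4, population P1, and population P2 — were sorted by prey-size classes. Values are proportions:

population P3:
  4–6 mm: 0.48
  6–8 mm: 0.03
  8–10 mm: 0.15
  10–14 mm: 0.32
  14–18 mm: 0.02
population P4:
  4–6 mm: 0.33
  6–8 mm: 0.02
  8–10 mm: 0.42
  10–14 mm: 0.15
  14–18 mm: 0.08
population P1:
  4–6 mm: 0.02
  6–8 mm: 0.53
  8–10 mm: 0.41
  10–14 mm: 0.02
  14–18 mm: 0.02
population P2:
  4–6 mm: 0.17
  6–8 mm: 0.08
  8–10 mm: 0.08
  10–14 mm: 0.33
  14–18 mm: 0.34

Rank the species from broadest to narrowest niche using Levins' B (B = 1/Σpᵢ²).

population P2 > population P4 > population P3 > population P1

Σp_P3ᵢ² = 0.48² + 0.03² + 0.15² + 0.32² + 0.02² = 0.2304 + 0.0009 + 0.0225 + 0.1024 + 0.0004 = 0.3566
B_P3 = 1 / 0.3566 = 2.8043
Σp_P4ᵢ² = 0.33² + 0.02² + 0.42² + 0.15² + 0.08² = 0.1089 + 0.0004 + 0.1764 + 0.0225 + 0.0064 = 0.3146
B_P4 = 1 / 0.3146 = 3.1786
Σp_P1ᵢ² = 0.02² + 0.53² + 0.41² + 0.02² + 0.02² = 0.0004 + 0.2809 + 0.1681 + 0.0004 + 0.0004 = 0.4502
B_P1 = 1 / 0.4502 = 2.2212
Σp_P2ᵢ² = 0.17² + 0.08² + 0.08² + 0.33² + 0.34² = 0.0289 + 0.0064 + 0.0064 + 0.1089 + 0.1156 = 0.2662
B_P2 = 1 / 0.2662 = 3.7566
Ranking by B (broadest → narrowest): population P2 (3.76) > population P4 (3.18) > population P3 (2.80) > population P1 (2.22)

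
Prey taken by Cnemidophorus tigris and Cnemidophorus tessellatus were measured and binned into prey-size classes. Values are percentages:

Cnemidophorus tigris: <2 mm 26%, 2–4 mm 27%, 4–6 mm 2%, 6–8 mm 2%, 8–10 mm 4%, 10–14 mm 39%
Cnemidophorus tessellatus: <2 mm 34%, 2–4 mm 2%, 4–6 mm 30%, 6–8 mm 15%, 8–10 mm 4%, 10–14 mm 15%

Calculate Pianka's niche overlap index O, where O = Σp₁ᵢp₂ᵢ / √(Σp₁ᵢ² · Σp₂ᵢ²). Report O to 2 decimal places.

Convert percentages to proportions (divide by 100).
Σ p₁ᵢp₂ᵢ = 0.0884 + 0.0054 + 0.0060 + 0.0030 + 0.0016 + 0.0585 = 0.1629
Σp_1ᵢ² = 0.26² + 0.27² + 0.02² + 0.02² + 0.04² + 0.39² = 0.0676 + 0.0729 + 0.0004 + 0.0004 + 0.0016 + 0.1521 = 0.2950
Σp_2ᵢ² = 0.34² + 0.02² + 0.30² + 0.15² + 0.04² + 0.15² = 0.1156 + 0.0004 + 0.0900 + 0.0225 + 0.0016 + 0.0225 = 0.2526
O = 0.1629 / √(0.2950 × 0.2526) = 0.1629 / 0.27298 = 0.5967

0.60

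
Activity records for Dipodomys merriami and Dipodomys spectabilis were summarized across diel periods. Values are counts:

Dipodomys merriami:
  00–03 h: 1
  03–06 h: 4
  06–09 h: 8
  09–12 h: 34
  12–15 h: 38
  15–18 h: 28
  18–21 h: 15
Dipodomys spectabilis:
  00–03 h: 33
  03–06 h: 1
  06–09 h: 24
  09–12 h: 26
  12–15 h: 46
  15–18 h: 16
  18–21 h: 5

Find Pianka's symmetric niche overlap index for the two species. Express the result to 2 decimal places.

0.81

Proportions for Dipodomys merriami (n=128): 1/128=0.0078, 4/128=0.0313, 8/128=0.0625, 34/128=0.2656, 38/128=0.2969, 28/128=0.2188, 15/128=0.1172
Proportions for Dipodomys spectabilis (n=151): 33/151=0.2185, 1/151=0.0066, 24/151=0.1589, 26/151=0.1722, 46/151=0.3046, 16/151=0.1060, 5/151=0.0331
Σ p₁ᵢp₂ᵢ = 0.001704 + 0.000207 + 0.009931 + 0.045736 + 0.090436 + 0.023193 + 0.003879 = 0.175086
Σp_1ᵢ² = 0.0078² + 0.0313² + 0.0625² + 0.2656² + 0.2969² + 0.2188² + 0.1172² = 0.000061 + 0.000980 + 0.003906 + 0.070543 + 0.088150 + 0.047873 + 0.013736 = 0.225249
Σp_2ᵢ² = 0.2185² + 0.0066² + 0.1589² + 0.1722² + 0.3046² + 0.1060² + 0.0331² = 0.047742 + 0.000044 + 0.025249 + 0.029653 + 0.092781 + 0.011236 + 0.001096 = 0.207801
O = 0.175086 / √(0.225249 × 0.207801) = 0.175086 / 0.2163492 = 0.8093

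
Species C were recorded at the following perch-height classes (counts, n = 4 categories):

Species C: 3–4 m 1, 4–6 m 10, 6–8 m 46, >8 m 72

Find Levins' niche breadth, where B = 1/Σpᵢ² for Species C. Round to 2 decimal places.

Proportions for Species C (n=129): 1/129=0.0078, 10/129=0.0775, 46/129=0.3566, 72/129=0.5581
Σpᵢ² = 0.0078² + 0.0775² + 0.3566² + 0.5581² = 0.000061 + 0.006006 + 0.127164 + 0.311476 = 0.444707
B = 1 / 0.444707 = 2.2487

2.25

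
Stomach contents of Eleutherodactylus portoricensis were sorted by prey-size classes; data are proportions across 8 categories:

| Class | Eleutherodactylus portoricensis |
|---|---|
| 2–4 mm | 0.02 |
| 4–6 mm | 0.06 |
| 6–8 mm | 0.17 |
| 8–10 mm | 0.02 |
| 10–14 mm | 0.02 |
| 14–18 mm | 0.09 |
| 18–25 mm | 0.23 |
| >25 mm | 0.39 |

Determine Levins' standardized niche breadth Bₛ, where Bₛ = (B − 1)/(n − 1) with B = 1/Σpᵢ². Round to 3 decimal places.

0.436

Σpᵢ² = 0.02² + 0.06² + 0.17² + 0.02² + 0.02² + 0.09² + 0.23² + 0.39² = 0.0004 + 0.0036 + 0.0289 + 0.0004 + 0.0004 + 0.0081 + 0.0529 + 0.1521 = 0.2468
B = 1 / 0.2468 = 4.05186
Bₛ = (B − 1)/(n − 1) = (4.05186 − 1)/(8 − 1) = 3.05186/7 = 0.43598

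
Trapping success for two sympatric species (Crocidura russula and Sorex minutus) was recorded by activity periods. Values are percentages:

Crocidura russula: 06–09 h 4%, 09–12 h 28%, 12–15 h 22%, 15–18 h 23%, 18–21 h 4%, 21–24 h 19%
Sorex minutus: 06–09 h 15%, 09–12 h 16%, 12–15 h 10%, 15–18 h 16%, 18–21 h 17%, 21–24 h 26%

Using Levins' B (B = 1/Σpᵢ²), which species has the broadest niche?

Sorex minutus

Convert percentages to proportions (divide by 100).
Σp_russᵢ² = 0.04² + 0.28² + 0.22² + 0.23² + 0.04² + 0.19² = 0.0016 + 0.0784 + 0.0484 + 0.0529 + 0.0016 + 0.0361 = 0.2190
B_russ = 1 / 0.2190 = 4.5662
Σp_minuᵢ² = 0.15² + 0.16² + 0.10² + 0.16² + 0.17² + 0.26² = 0.0225 + 0.0256 + 0.0100 + 0.0256 + 0.0289 + 0.0676 = 0.1802
B_minu = 1 / 0.1802 = 5.5494
Highest B → broadest niche (most generalist): Sorex minutus (B = 5.55).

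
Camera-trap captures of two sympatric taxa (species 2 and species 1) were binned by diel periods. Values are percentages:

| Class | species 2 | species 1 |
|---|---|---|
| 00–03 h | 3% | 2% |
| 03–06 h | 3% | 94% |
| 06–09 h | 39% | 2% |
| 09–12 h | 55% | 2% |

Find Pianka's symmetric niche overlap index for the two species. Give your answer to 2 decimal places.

0.07

Convert percentages to proportions (divide by 100).
Σ p₁ᵢp₂ᵢ = 0.0006 + 0.0282 + 0.0078 + 0.0110 = 0.0476
Σp_1ᵢ² = 0.03² + 0.03² + 0.39² + 0.55² = 0.0009 + 0.0009 + 0.1521 + 0.3025 = 0.4564
Σp_2ᵢ² = 0.02² + 0.94² + 0.02² + 0.02² = 0.0004 + 0.8836 + 0.0004 + 0.0004 = 0.8848
O = 0.0476 / √(0.4564 × 0.8848) = 0.0476 / 0.63547 = 0.0749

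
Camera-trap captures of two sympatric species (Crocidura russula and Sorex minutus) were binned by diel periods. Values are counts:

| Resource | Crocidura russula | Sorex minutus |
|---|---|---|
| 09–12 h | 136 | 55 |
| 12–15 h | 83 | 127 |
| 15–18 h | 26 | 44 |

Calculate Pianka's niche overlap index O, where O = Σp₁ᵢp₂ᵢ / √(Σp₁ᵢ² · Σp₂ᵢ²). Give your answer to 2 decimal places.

0.82

Proportions for Crocidura russula (n=245): 136/245=0.5551, 83/245=0.3388, 26/245=0.1061
Proportions for Sorex minutus (n=226): 55/226=0.2434, 127/226=0.5619, 44/226=0.1947
Σ p₁ᵢp₂ᵢ = 0.135111 + 0.190372 + 0.020658 = 0.346141
Σp_1ᵢ² = 0.5551² + 0.3388² + 0.1061² = 0.308136 + 0.114785 + 0.011257 = 0.434178
Σp_2ᵢ² = 0.2434² + 0.5619² + 0.1947² = 0.059244 + 0.315732 + 0.037908 = 0.412884
O = 0.346141 / √(0.434178 × 0.412884) = 0.346141 / 0.4233972 = 0.8175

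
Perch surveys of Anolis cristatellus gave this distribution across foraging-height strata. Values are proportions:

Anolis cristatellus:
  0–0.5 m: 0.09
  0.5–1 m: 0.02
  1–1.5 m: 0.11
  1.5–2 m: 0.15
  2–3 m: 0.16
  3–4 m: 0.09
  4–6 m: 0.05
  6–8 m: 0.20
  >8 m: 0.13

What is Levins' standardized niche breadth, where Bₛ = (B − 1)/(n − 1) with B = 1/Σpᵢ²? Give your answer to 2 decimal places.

0.79

Σpᵢ² = 0.09² + 0.02² + 0.11² + 0.15² + 0.16² + 0.09² + 0.05² + 0.20² + 0.13² = 0.0081 + 0.0004 + 0.0121 + 0.0225 + 0.0256 + 0.0081 + 0.0025 + 0.0400 + 0.0169 = 0.1362
B = 1 / 0.1362 = 7.3421
Bₛ = (B − 1)/(n − 1) = (7.3421 − 1)/(9 − 1) = 6.3421/8 = 0.7928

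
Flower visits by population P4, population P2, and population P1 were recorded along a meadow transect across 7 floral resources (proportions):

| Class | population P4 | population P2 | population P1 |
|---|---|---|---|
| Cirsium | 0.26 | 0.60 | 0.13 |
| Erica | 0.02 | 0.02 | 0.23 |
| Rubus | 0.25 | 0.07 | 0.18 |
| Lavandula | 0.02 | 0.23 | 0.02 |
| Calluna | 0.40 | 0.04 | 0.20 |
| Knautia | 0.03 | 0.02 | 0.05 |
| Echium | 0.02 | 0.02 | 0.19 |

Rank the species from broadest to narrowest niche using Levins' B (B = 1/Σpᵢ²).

Σp_P4ᵢ² = 0.26² + 0.02² + 0.25² + 0.02² + 0.40² + 0.03² + 0.02² = 0.0676 + 0.0004 + 0.0625 + 0.0004 + 0.1600 + 0.0009 + 0.0004 = 0.2922
B_P4 = 1 / 0.2922 = 3.4223
Σp_P2ᵢ² = 0.60² + 0.02² + 0.07² + 0.23² + 0.04² + 0.02² + 0.02² = 0.3600 + 0.0004 + 0.0049 + 0.0529 + 0.0016 + 0.0004 + 0.0004 = 0.4206
B_P2 = 1 / 0.4206 = 2.3776
Σp_P1ᵢ² = 0.13² + 0.23² + 0.18² + 0.02² + 0.20² + 0.05² + 0.19² = 0.0169 + 0.0529 + 0.0324 + 0.0004 + 0.0400 + 0.0025 + 0.0361 = 0.1812
B_P1 = 1 / 0.1812 = 5.5188
Ranking by B (broadest → narrowest): population P1 (5.52) > population P4 (3.42) > population P2 (2.38)

population P1 > population P4 > population P2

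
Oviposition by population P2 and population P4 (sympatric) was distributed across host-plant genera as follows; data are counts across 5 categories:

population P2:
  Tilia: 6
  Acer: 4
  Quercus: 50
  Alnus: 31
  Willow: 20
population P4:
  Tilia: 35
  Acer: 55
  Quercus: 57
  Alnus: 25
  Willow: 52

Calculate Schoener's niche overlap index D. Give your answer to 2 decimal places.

Proportions for population P2 (n=111): 6/111=0.0541, 4/111=0.0360, 50/111=0.4505, 31/111=0.2793, 20/111=0.1802
Proportions for population P4 (n=224): 35/224=0.1563, 55/224=0.2455, 57/224=0.2545, 25/224=0.1116, 52/224=0.2321
Σ|p₁ᵢ − p₂ᵢ| = 0.1022 + 0.2095 + 0.1960 + 0.1677 + 0.0519 = 0.7273
D = 1 − ½ × 0.7273 = 1 − 0.36365 = 0.63635

0.64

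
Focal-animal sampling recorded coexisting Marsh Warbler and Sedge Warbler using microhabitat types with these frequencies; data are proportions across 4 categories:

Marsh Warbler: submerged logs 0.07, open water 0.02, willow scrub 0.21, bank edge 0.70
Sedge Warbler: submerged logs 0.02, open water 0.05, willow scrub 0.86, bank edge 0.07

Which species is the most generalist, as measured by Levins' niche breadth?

Σp_Marsᵢ² = 0.07² + 0.02² + 0.21² + 0.70² = 0.0049 + 0.0004 + 0.0441 + 0.4900 = 0.5394
B_Mars = 1 / 0.5394 = 1.8539
Σp_Sedgᵢ² = 0.02² + 0.05² + 0.86² + 0.07² = 0.0004 + 0.0025 + 0.7396 + 0.0049 = 0.7474
B_Sedg = 1 / 0.7474 = 1.3380
Highest B → broadest niche (most generalist): Marsh Warbler (B = 1.85).

Marsh Warbler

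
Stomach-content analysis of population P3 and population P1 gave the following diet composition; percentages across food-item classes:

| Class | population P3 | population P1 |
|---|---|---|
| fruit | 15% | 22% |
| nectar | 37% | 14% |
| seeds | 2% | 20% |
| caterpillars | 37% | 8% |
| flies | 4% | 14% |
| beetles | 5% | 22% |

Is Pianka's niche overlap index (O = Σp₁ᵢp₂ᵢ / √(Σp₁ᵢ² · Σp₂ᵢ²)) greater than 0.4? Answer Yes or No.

Yes

Convert percentages to proportions (divide by 100).
Σ p₁ᵢp₂ᵢ = 0.0330 + 0.0518 + 0.0040 + 0.0296 + 0.0056 + 0.0110 = 0.1350
Σp_1ᵢ² = 0.15² + 0.37² + 0.02² + 0.37² + 0.04² + 0.05² = 0.0225 + 0.1369 + 0.0004 + 0.1369 + 0.0016 + 0.0025 = 0.3008
Σp_2ᵢ² = 0.22² + 0.14² + 0.20² + 0.08² + 0.14² + 0.22² = 0.0484 + 0.0196 + 0.0400 + 0.0064 + 0.0196 + 0.0484 = 0.1824
O = 0.1350 / √(0.3008 × 0.1824) = 0.1350 / 0.23423 = 0.5764
O = 0.5764 > 0.4 → Yes.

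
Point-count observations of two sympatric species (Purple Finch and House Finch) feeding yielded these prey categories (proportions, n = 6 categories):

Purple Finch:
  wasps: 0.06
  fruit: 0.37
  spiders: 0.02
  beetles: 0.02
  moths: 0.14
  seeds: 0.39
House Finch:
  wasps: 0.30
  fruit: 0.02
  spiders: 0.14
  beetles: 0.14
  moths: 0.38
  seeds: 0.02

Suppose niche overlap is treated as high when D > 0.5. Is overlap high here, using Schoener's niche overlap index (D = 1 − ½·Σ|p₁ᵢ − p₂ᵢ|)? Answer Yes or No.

Σ|p₁ᵢ − p₂ᵢ| = 0.24 + 0.35 + 0.12 + 0.12 + 0.24 + 0.37 = 1.44
D = 1 − ½ × 1.44 = 1 − 0.720 = 0.2800
D = 0.2800 < 0.5 → No.

No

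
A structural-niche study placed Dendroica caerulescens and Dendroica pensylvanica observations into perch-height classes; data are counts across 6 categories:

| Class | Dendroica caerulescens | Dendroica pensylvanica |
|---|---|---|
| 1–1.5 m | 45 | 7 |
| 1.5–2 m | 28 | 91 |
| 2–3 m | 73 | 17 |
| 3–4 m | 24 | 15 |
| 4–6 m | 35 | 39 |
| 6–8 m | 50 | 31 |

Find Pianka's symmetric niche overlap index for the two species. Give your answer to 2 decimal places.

Proportions for Dendroica caerulescens (n=255): 45/255=0.1765, 28/255=0.1098, 73/255=0.2863, 24/255=0.0941, 35/255=0.1373, 50/255=0.1961
Proportions for Dendroica pensylvanica (n=200): 7/200=0.0350, 91/200=0.4550, 17/200=0.0850, 15/200=0.0750, 39/200=0.1950, 31/200=0.1550
Σ p₁ᵢp₂ᵢ = 0.006178 + 0.049959 + 0.024336 + 0.007058 + 0.026774 + 0.030396 = 0.144701
Σp_1ᵢ² = 0.1765² + 0.1098² + 0.2863² + 0.0941² + 0.1373² + 0.1961² = 0.031152 + 0.012056 + 0.081968 + 0.008855 + 0.018851 + 0.038455 = 0.191337
Σp_2ᵢ² = 0.0350² + 0.4550² + 0.0850² + 0.0750² + 0.1950² + 0.1550² = 0.001225 + 0.207025 + 0.007225 + 0.005625 + 0.038025 + 0.024025 = 0.283150
O = 0.144701 / √(0.191337 × 0.283150) = 0.144701 / 0.2327597 = 0.6217

0.62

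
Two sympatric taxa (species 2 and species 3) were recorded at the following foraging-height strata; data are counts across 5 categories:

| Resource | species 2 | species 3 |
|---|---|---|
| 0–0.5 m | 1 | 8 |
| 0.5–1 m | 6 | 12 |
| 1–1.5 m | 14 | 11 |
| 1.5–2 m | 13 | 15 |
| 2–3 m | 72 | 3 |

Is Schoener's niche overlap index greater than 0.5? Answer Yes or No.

Proportions for species 2 (n=106): 1/106=0.0094, 6/106=0.0566, 14/106=0.1321, 13/106=0.1226, 72/106=0.6792
Proportions for species 3 (n=49): 8/49=0.1633, 12/49=0.2449, 11/49=0.2245, 15/49=0.3061, 3/49=0.0612
Σ|p₁ᵢ − p₂ᵢ| = 0.1539 + 0.1883 + 0.0924 + 0.1835 + 0.6180 = 1.2361
D = 1 − ½ × 1.2361 = 1 − 0.61805 = 0.38195
D = 0.38195 < 0.5 → No.

No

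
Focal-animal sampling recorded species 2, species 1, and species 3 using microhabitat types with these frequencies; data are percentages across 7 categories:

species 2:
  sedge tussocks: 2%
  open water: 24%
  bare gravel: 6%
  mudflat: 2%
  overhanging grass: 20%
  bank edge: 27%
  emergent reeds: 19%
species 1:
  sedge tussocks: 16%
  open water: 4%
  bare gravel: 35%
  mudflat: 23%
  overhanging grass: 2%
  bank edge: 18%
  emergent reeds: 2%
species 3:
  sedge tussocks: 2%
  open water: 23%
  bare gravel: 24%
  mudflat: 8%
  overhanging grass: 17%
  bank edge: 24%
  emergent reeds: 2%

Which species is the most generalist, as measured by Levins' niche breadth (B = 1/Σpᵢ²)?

Convert percentages to proportions (divide by 100).
Σp_2ᵢ² = 0.02² + 0.24² + 0.06² + 0.02² + 0.20² + 0.27² + 0.19² = 0.0004 + 0.0576 + 0.0036 + 0.0004 + 0.0400 + 0.0729 + 0.0361 = 0.2110
B_2 = 1 / 0.2110 = 4.7393
Σp_1ᵢ² = 0.16² + 0.04² + 0.35² + 0.23² + 0.02² + 0.18² + 0.02² = 0.0256 + 0.0016 + 0.1225 + 0.0529 + 0.0004 + 0.0324 + 0.0004 = 0.2358
B_1 = 1 / 0.2358 = 4.2409
Σp_3ᵢ² = 0.02² + 0.23² + 0.24² + 0.08² + 0.17² + 0.24² + 0.02² = 0.0004 + 0.0529 + 0.0576 + 0.0064 + 0.0289 + 0.0576 + 0.0004 = 0.2042
B_3 = 1 / 0.2042 = 4.8972
Highest B → broadest niche (most generalist): species 3 (B = 4.90).

species 3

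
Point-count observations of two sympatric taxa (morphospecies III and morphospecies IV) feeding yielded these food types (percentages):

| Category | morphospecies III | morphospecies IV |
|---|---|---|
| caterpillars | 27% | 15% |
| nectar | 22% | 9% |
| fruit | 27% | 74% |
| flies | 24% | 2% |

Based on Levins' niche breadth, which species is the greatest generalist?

Convert percentages to proportions (divide by 100).
Σp_IIIᵢ² = 0.27² + 0.22² + 0.27² + 0.24² = 0.0729 + 0.0484 + 0.0729 + 0.0576 = 0.2518
B_III = 1 / 0.2518 = 3.9714
Σp_IVᵢ² = 0.15² + 0.09² + 0.74² + 0.02² = 0.0225 + 0.0081 + 0.5476 + 0.0004 = 0.5786
B_IV = 1 / 0.5786 = 1.7283
Highest B → broadest niche (most generalist): morphospecies III (B = 3.97).

morphospecies III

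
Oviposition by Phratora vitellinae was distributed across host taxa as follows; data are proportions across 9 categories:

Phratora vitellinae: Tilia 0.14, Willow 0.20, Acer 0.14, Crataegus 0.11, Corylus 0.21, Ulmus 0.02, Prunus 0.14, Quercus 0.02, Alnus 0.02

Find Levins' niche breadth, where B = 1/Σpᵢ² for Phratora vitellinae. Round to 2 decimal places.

6.40

Σpᵢ² = 0.14² + 0.20² + 0.14² + 0.11² + 0.21² + 0.02² + 0.14² + 0.02² + 0.02² = 0.0196 + 0.0400 + 0.0196 + 0.0121 + 0.0441 + 0.0004 + 0.0196 + 0.0004 + 0.0004 = 0.1562
B = 1 / 0.1562 = 6.4020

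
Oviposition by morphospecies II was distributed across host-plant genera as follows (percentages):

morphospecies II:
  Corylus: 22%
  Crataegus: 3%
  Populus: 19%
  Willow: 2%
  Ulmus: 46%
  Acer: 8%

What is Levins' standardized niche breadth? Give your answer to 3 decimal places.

Convert percentages to proportions (divide by 100).
Σpᵢ² = 0.22² + 0.03² + 0.19² + 0.02² + 0.46² + 0.08² = 0.0484 + 0.0009 + 0.0361 + 0.0004 + 0.2116 + 0.0064 = 0.3038
B = 1 / 0.3038 = 3.29164
Bₛ = (B − 1)/(n − 1) = (3.29164 − 1)/(6 − 1) = 2.29164/5 = 0.45833

0.458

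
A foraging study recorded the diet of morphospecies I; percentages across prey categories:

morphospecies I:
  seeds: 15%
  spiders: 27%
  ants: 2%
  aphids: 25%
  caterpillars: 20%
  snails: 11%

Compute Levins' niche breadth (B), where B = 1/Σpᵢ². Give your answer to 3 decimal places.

4.753

Convert percentages to proportions (divide by 100).
Σpᵢ² = 0.15² + 0.27² + 0.02² + 0.25² + 0.20² + 0.11² = 0.0225 + 0.0729 + 0.0004 + 0.0625 + 0.0400 + 0.0121 = 0.2104
B = 1 / 0.2104 = 4.75285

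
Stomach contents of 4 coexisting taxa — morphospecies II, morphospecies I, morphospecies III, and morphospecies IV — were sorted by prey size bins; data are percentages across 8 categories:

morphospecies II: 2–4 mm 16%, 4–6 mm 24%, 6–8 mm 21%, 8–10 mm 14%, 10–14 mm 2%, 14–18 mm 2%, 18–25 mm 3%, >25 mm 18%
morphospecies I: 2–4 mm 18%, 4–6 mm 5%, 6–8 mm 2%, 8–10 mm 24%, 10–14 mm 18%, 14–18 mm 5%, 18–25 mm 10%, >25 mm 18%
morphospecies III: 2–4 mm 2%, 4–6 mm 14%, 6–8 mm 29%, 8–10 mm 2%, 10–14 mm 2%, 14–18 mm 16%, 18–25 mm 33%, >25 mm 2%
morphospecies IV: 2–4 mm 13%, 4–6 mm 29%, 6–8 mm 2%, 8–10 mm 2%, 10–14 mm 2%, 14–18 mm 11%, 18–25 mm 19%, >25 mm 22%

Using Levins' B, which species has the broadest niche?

Convert percentages to proportions (divide by 100).
Σp_IIᵢ² = 0.16² + 0.24² + 0.21² + 0.14² + 0.02² + 0.02² + 0.03² + 0.18² = 0.0256 + 0.0576 + 0.0441 + 0.0196 + 0.0004 + 0.0004 + 0.0009 + 0.0324 = 0.1810
B_II = 1 / 0.1810 = 5.5249
Σp_Iᵢ² = 0.18² + 0.05² + 0.02² + 0.24² + 0.18² + 0.05² + 0.10² + 0.18² = 0.0324 + 0.0025 + 0.0004 + 0.0576 + 0.0324 + 0.0025 + 0.0100 + 0.0324 = 0.1702
B_I = 1 / 0.1702 = 5.8754
Σp_IIIᵢ² = 0.02² + 0.14² + 0.29² + 0.02² + 0.02² + 0.16² + 0.33² + 0.02² = 0.0004 + 0.0196 + 0.0841 + 0.0004 + 0.0004 + 0.0256 + 0.1089 + 0.0004 = 0.2398
B_III = 1 / 0.2398 = 4.1701
Σp_IVᵢ² = 0.13² + 0.29² + 0.02² + 0.02² + 0.02² + 0.11² + 0.19² + 0.22² = 0.0169 + 0.0841 + 0.0004 + 0.0004 + 0.0004 + 0.0121 + 0.0361 + 0.0484 = 0.1988
B_IV = 1 / 0.1988 = 5.0302
Highest B → broadest niche (most generalist): morphospecies I (B = 5.88).

morphospecies I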